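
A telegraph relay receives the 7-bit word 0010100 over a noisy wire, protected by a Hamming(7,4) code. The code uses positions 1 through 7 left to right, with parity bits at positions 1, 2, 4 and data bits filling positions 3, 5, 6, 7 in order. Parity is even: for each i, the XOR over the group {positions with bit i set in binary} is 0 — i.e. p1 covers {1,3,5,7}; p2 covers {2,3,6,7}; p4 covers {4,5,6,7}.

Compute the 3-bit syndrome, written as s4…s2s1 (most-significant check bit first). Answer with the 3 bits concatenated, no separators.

s1 (pos 1,3,5,7): 0⊕1⊕1⊕0 = 0
s2 (pos 2,3,6,7): 0⊕1⊕0⊕0 = 1
s4 (pos 4,5,6,7): 0⊕1⊕0⊕0 = 1
Syndrome s4…s1 = 110 → error at position 6.

110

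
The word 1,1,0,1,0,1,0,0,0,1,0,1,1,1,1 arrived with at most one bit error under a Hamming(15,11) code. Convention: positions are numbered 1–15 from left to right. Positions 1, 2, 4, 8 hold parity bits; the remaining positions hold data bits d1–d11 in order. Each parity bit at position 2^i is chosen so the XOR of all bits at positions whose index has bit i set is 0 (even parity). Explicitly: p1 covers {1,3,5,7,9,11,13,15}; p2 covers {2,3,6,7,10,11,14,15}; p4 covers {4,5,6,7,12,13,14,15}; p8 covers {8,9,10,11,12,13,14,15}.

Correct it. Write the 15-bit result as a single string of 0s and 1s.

110101000111111

s1 (pos 1,3,5,7,9,11,13,15): 1⊕0⊕0⊕0⊕0⊕0⊕1⊕1 = 1
s2 (pos 2,3,6,7,10,11,14,15): 1⊕0⊕1⊕0⊕1⊕0⊕1⊕1 = 1
s4 (pos 4,5,6,7,12,13,14,15): 1⊕0⊕1⊕0⊕1⊕1⊕1⊕1 = 0
s8 (pos 8,9,10,11,12,13,14,15): 0⊕0⊕1⊕0⊕1⊕1⊕1⊕1 = 1
Syndrome s8…s1 = 1011 → error at position 11.
Flip position 11: 110101000101111 → 110101000111111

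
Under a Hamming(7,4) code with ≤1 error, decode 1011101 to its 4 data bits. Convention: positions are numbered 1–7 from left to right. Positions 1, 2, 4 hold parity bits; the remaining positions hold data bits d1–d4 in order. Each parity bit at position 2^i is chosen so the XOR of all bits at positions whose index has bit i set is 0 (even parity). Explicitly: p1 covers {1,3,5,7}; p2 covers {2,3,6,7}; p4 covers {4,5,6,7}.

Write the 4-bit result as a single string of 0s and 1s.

1101

s1 (pos 1,3,5,7): 1⊕1⊕1⊕1 = 0
s2 (pos 2,3,6,7): 0⊕1⊕0⊕1 = 0
s4 (pos 4,5,6,7): 1⊕1⊕0⊕1 = 1
Syndrome s4…s1 = 100 → error at position 4.
Flip position 4: 1011101 → 1010101
Read data bits from positions 3,5,6,7: 1101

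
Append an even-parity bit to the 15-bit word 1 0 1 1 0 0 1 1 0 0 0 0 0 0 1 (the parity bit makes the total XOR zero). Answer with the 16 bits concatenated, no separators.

XOR of the 15 data bits: 1⊕0⊕1⊕1⊕0⊕0⊕1⊕1⊕0⊕0⊕0⊕0⊕0⊕0⊕1 = 0
Parity bit = 0 (so all 16 bits XOR to 0).

1011001100000010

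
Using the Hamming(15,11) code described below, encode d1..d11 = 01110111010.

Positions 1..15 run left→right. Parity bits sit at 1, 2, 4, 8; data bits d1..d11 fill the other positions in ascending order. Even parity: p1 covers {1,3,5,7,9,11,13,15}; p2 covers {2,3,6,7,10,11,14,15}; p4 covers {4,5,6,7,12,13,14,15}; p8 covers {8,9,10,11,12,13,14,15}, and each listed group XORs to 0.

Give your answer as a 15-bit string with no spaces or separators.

Place data at non-parity positions: p1 p2 0 p4 1 1 1 p8 0 1 1 1 0 1 0
p1 (pos 1,3,5,7,9,11,13,15): XOR of data positions = 0⊕1⊕1⊕0⊕1⊕0⊕0 = 1
p2 (pos 2,3,6,7,10,11,14,15): XOR of data positions = 0⊕1⊕1⊕1⊕1⊕1⊕0 = 1
p4 (pos 4,5,6,7,12,13,14,15): XOR of data positions = 1⊕1⊕1⊕1⊕0⊕1⊕0 = 1
p8 (pos 8,9,10,11,12,13,14,15): XOR of data positions = 0⊕1⊕1⊕1⊕0⊕1⊕0 = 0
Codeword: 110111100111010

110111100111010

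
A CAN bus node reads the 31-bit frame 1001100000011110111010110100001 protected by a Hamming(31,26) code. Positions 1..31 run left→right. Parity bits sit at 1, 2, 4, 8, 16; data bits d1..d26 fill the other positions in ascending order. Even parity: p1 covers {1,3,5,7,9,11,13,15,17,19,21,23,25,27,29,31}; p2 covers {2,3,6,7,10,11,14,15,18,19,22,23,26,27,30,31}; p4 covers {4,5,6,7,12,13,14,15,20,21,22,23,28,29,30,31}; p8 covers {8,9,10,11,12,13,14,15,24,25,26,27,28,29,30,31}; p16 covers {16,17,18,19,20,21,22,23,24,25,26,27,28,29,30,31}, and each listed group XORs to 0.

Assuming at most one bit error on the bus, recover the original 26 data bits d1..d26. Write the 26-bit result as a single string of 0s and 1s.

s1 (pos 1,3,5,7,9,11,13,15,17,19,21,23,25,27,29,31): 1⊕0⊕1⊕0⊕0⊕0⊕1⊕1⊕1⊕1⊕1⊕1⊕0⊕0⊕0⊕1 = 1
s2 (pos 2,3,6,7,10,11,14,15,18,19,22,23,26,27,30,31): 0⊕0⊕0⊕0⊕0⊕0⊕1⊕1⊕1⊕1⊕0⊕1⊕1⊕0⊕0⊕1 = 1
s4 (pos 4,5,6,7,12,13,14,15,20,21,22,23,28,29,30,31): 1⊕1⊕0⊕0⊕1⊕1⊕1⊕1⊕0⊕1⊕0⊕1⊕0⊕0⊕0⊕1 = 1
s8 (pos 8,9,10,11,12,13,14,15,24,25,26,27,28,29,30,31): 0⊕0⊕0⊕0⊕1⊕1⊕1⊕1⊕1⊕0⊕1⊕0⊕0⊕0⊕0⊕1 = 1
s16 (pos 16,17,18,19,20,21,22,23,24,25,26,27,28,29,30,31): 0⊕1⊕1⊕1⊕0⊕1⊕0⊕1⊕1⊕0⊕1⊕0⊕0⊕0⊕0⊕1 = 0
Syndrome s16…s1 = 01111 → error at position 15.
Flip position 15: 1001100000011110111010110100001 → 1001100000011100111010110100001
Read data bits from positions 3,5,6,7,9,10,11,12,13,14,15,17,18,19,20,21,22,23,24,25,26,27,28,29,30,31: 01000001110111010110100001

01000001110111010110100001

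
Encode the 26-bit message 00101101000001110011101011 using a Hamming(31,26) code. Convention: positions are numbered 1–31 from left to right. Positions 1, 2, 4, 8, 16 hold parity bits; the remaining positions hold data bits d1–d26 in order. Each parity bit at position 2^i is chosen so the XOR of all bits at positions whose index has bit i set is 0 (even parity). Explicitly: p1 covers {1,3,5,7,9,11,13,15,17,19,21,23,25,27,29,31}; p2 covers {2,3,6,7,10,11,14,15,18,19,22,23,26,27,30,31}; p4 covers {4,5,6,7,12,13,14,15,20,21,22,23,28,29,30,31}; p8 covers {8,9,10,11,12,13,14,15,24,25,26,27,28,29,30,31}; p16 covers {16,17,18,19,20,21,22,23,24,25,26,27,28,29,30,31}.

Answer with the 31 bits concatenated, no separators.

1001010111010001001110011101011

Place data at non-parity positions: p1 p2 0 p4 0 1 0 p8 1 1 0 1 0 0 0 p16 0 0 1 1 1 0 0 1 1 1 0 1 0 1 1
p1 (pos 1,3,5,7,9,11,13,15,17,19,21,23,25,27,29,31): XOR of data positions = 0⊕0⊕0⊕1⊕0⊕0⊕0⊕0⊕1⊕1⊕0⊕1⊕0⊕0⊕1 = 1
p2 (pos 2,3,6,7,10,11,14,15,18,19,22,23,26,27,30,31): XOR of data positions = 0⊕1⊕0⊕1⊕0⊕0⊕0⊕0⊕1⊕0⊕0⊕1⊕0⊕1⊕1 = 0
p4 (pos 4,5,6,7,12,13,14,15,20,21,22,23,28,29,30,31): XOR of data positions = 0⊕1⊕0⊕1⊕0⊕0⊕0⊕1⊕1⊕0⊕0⊕1⊕0⊕1⊕1 = 1
p8 (pos 8,9,10,11,12,13,14,15,24,25,26,27,28,29,30,31): XOR of data positions = 1⊕1⊕0⊕1⊕0⊕0⊕0⊕1⊕1⊕1⊕0⊕1⊕0⊕1⊕1 = 1
p16 (pos 16,17,18,19,20,21,22,23,24,25,26,27,28,29,30,31): XOR of data positions = 0⊕0⊕1⊕1⊕1⊕0⊕0⊕1⊕1⊕1⊕0⊕1⊕0⊕1⊕1 = 1
Codeword: 1001010111010001001110011101011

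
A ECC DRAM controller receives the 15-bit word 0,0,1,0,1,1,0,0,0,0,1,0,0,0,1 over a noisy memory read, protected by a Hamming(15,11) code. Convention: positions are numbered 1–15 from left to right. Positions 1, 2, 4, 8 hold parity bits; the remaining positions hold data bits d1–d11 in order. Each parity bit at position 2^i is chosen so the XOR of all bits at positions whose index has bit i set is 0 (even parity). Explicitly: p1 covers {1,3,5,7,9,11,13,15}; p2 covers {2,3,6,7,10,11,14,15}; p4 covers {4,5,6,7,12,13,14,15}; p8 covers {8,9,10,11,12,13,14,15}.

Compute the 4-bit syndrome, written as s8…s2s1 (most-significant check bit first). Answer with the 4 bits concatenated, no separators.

s1 (pos 1,3,5,7,9,11,13,15): 0⊕1⊕1⊕0⊕0⊕1⊕0⊕1 = 0
s2 (pos 2,3,6,7,10,11,14,15): 0⊕1⊕1⊕0⊕0⊕1⊕0⊕1 = 0
s4 (pos 4,5,6,7,12,13,14,15): 0⊕1⊕1⊕0⊕0⊕0⊕0⊕1 = 1
s8 (pos 8,9,10,11,12,13,14,15): 0⊕0⊕0⊕1⊕0⊕0⊕0⊕1 = 0
Syndrome s8…s1 = 0100 → error at position 4.

0100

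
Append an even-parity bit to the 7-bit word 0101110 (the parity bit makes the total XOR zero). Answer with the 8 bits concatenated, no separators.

XOR of the 7 data bits: 0⊕1⊕0⊕1⊕1⊕1⊕0 = 0
Parity bit = 0 (so all 8 bits XOR to 0).

01011100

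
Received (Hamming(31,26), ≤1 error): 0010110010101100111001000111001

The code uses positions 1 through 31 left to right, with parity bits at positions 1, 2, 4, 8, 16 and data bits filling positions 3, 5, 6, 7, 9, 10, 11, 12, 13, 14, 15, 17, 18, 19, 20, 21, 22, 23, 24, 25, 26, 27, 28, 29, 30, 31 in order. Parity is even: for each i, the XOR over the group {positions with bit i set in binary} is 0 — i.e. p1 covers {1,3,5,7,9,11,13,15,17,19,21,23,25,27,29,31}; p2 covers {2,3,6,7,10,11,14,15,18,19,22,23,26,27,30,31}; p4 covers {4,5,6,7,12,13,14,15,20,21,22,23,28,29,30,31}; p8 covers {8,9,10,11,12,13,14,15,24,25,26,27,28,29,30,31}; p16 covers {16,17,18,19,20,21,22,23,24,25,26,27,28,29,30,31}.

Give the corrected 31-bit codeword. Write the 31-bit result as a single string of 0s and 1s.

0010010010101100111001000111001

s1 (pos 1,3,5,7,9,11,13,15,17,19,21,23,25,27,29,31): 0⊕1⊕1⊕0⊕1⊕1⊕1⊕0⊕1⊕1⊕0⊕0⊕0⊕1⊕0⊕1 = 1
s2 (pos 2,3,6,7,10,11,14,15,18,19,22,23,26,27,30,31): 0⊕1⊕1⊕0⊕0⊕1⊕1⊕0⊕1⊕1⊕1⊕0⊕1⊕1⊕0⊕1 = 0
s4 (pos 4,5,6,7,12,13,14,15,20,21,22,23,28,29,30,31): 0⊕1⊕1⊕0⊕0⊕1⊕1⊕0⊕0⊕0⊕1⊕0⊕1⊕0⊕0⊕1 = 1
s8 (pos 8,9,10,11,12,13,14,15,24,25,26,27,28,29,30,31): 0⊕1⊕0⊕1⊕0⊕1⊕1⊕0⊕0⊕0⊕1⊕1⊕1⊕0⊕0⊕1 = 0
s16 (pos 16,17,18,19,20,21,22,23,24,25,26,27,28,29,30,31): 0⊕1⊕1⊕1⊕0⊕0⊕1⊕0⊕0⊕0⊕1⊕1⊕1⊕0⊕0⊕1 = 0
Syndrome s16…s1 = 00101 → error at position 5.
Flip position 5: 0010110010101100111001000111001 → 0010010010101100111001000111001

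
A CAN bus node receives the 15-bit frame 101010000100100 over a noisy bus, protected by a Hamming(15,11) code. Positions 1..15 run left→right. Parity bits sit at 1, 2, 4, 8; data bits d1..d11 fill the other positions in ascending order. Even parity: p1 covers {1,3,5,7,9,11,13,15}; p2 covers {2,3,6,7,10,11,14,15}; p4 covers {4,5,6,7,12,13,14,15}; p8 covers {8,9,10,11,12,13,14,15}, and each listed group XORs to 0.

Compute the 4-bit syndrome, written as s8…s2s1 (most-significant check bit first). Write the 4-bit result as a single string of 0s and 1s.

s1 (pos 1,3,5,7,9,11,13,15): 1⊕1⊕1⊕0⊕0⊕0⊕1⊕0 = 0
s2 (pos 2,3,6,7,10,11,14,15): 0⊕1⊕0⊕0⊕1⊕0⊕0⊕0 = 0
s4 (pos 4,5,6,7,12,13,14,15): 0⊕1⊕0⊕0⊕0⊕1⊕0⊕0 = 0
s8 (pos 8,9,10,11,12,13,14,15): 0⊕0⊕1⊕0⊕0⊕1⊕0⊕0 = 0
Syndrome s8…s1 = 0000 → no error.

0000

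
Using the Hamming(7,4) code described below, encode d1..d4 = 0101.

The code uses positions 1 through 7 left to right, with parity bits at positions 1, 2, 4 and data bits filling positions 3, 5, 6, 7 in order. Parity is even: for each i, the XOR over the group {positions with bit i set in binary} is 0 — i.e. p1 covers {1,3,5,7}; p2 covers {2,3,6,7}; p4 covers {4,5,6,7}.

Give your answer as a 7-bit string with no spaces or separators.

Place data at non-parity positions: p1 p2 0 p4 1 0 1
p1 (pos 1,3,5,7): XOR of data positions = 0⊕1⊕1 = 0
p2 (pos 2,3,6,7): XOR of data positions = 0⊕0⊕1 = 1
p4 (pos 4,5,6,7): XOR of data positions = 1⊕0⊕1 = 0
Codeword: 0100101

0100101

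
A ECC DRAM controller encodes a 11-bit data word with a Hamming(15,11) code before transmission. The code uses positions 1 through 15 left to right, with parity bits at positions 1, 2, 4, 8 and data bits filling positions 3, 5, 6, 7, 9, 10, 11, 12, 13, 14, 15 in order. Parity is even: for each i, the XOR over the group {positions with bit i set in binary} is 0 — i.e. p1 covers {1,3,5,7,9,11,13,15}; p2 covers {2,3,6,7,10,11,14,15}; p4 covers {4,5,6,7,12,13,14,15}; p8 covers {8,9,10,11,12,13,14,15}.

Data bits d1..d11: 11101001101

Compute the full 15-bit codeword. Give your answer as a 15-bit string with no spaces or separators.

Place data at non-parity positions: p1 p2 1 p4 1 1 0 p8 1 0 0 1 1 0 1
p1 (pos 1,3,5,7,9,11,13,15): XOR of data positions = 1⊕1⊕0⊕1⊕0⊕1⊕1 = 1
p2 (pos 2,3,6,7,10,11,14,15): XOR of data positions = 1⊕1⊕0⊕0⊕0⊕0⊕1 = 1
p4 (pos 4,5,6,7,12,13,14,15): XOR of data positions = 1⊕1⊕0⊕1⊕1⊕0⊕1 = 1
p8 (pos 8,9,10,11,12,13,14,15): XOR of data positions = 1⊕0⊕0⊕1⊕1⊕0⊕1 = 0
Codeword: 111111001001101

111111001001101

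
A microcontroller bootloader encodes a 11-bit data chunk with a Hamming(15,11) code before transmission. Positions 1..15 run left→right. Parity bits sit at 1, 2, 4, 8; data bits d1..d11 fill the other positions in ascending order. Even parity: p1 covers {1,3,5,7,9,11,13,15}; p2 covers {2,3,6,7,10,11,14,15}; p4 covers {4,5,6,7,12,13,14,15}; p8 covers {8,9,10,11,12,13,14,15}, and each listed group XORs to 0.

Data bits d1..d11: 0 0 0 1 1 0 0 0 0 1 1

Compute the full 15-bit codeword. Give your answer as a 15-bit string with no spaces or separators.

110100111000011

Place data at non-parity positions: p1 p2 0 p4 0 0 1 p8 1 0 0 0 0 1 1
p1 (pos 1,3,5,7,9,11,13,15): XOR of data positions = 0⊕0⊕1⊕1⊕0⊕0⊕1 = 1
p2 (pos 2,3,6,7,10,11,14,15): XOR of data positions = 0⊕0⊕1⊕0⊕0⊕1⊕1 = 1
p4 (pos 4,5,6,7,12,13,14,15): XOR of data positions = 0⊕0⊕1⊕0⊕0⊕1⊕1 = 1
p8 (pos 8,9,10,11,12,13,14,15): XOR of data positions = 1⊕0⊕0⊕0⊕0⊕1⊕1 = 1
Codeword: 110100111000011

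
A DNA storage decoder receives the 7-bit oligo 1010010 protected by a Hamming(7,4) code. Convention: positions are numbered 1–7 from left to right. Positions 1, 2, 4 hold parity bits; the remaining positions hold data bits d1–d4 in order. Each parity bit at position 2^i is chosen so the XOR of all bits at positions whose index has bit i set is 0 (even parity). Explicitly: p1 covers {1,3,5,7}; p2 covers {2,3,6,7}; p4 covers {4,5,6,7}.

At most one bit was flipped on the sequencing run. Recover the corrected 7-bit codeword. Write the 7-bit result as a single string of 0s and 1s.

1011010

s1 (pos 1,3,5,7): 1⊕1⊕0⊕0 = 0
s2 (pos 2,3,6,7): 0⊕1⊕1⊕0 = 0
s4 (pos 4,5,6,7): 0⊕0⊕1⊕0 = 1
Syndrome s4…s1 = 100 → error at position 4.
Flip position 4: 1010010 → 1011010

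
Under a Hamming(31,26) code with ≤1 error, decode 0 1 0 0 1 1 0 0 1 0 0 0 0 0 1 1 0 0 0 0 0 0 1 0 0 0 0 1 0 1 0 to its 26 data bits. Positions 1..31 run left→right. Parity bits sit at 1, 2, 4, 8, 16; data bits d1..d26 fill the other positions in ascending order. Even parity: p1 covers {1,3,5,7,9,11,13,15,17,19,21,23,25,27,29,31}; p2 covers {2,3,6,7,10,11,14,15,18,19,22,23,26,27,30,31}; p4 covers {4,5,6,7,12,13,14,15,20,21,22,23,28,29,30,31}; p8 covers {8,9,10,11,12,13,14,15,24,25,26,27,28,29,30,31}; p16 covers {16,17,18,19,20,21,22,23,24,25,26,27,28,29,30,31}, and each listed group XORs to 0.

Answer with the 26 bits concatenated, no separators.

s1 (pos 1,3,5,7,9,11,13,15,17,19,21,23,25,27,29,31): 0⊕0⊕1⊕0⊕1⊕0⊕0⊕1⊕0⊕0⊕0⊕1⊕0⊕0⊕0⊕0 = 0
s2 (pos 2,3,6,7,10,11,14,15,18,19,22,23,26,27,30,31): 1⊕0⊕1⊕0⊕0⊕0⊕0⊕1⊕0⊕0⊕0⊕1⊕0⊕0⊕1⊕0 = 1
s4 (pos 4,5,6,7,12,13,14,15,20,21,22,23,28,29,30,31): 0⊕1⊕1⊕0⊕0⊕0⊕0⊕1⊕0⊕0⊕0⊕1⊕1⊕0⊕1⊕0 = 0
s8 (pos 8,9,10,11,12,13,14,15,24,25,26,27,28,29,30,31): 0⊕1⊕0⊕0⊕0⊕0⊕0⊕1⊕0⊕0⊕0⊕0⊕1⊕0⊕1⊕0 = 0
s16 (pos 16,17,18,19,20,21,22,23,24,25,26,27,28,29,30,31): 1⊕0⊕0⊕0⊕0⊕0⊕0⊕1⊕0⊕0⊕0⊕0⊕1⊕0⊕1⊕0 = 0
Syndrome s16…s1 = 00010 → error at position 2.
Flip position 2: 0100110010000011000000100001010 → 0000110010000011000000100001010
Read data bits from positions 3,5,6,7,9,10,11,12,13,14,15,17,18,19,20,21,22,23,24,25,26,27,28,29,30,31: 01101000001000000100001010

01101000001000000100001010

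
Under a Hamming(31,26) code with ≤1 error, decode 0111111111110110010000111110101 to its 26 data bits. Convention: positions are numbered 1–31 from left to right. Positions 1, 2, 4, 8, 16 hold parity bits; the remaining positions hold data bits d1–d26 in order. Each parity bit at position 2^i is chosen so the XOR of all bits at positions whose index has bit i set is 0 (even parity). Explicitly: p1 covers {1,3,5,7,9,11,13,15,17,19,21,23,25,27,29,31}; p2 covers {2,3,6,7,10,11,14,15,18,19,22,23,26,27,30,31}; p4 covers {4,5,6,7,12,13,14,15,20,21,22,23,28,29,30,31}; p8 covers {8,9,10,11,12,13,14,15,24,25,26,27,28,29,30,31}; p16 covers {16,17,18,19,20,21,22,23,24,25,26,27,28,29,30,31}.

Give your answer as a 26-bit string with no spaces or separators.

11111101011010000111110101

s1 (pos 1,3,5,7,9,11,13,15,17,19,21,23,25,27,29,31): 0⊕1⊕1⊕1⊕1⊕1⊕0⊕1⊕0⊕0⊕0⊕1⊕1⊕1⊕1⊕1 = 1
s2 (pos 2,3,6,7,10,11,14,15,18,19,22,23,26,27,30,31): 1⊕1⊕1⊕1⊕1⊕1⊕1⊕1⊕1⊕0⊕0⊕1⊕1⊕1⊕0⊕1 = 1
s4 (pos 4,5,6,7,12,13,14,15,20,21,22,23,28,29,30,31): 1⊕1⊕1⊕1⊕1⊕0⊕1⊕1⊕0⊕0⊕0⊕1⊕0⊕1⊕0⊕1 = 0
s8 (pos 8,9,10,11,12,13,14,15,24,25,26,27,28,29,30,31): 1⊕1⊕1⊕1⊕1⊕0⊕1⊕1⊕1⊕1⊕1⊕1⊕0⊕1⊕0⊕1 = 1
s16 (pos 16,17,18,19,20,21,22,23,24,25,26,27,28,29,30,31): 0⊕0⊕1⊕0⊕0⊕0⊕0⊕1⊕1⊕1⊕1⊕1⊕0⊕1⊕0⊕1 = 0
Syndrome s16…s1 = 01011 → error at position 11.
Flip position 11: 0111111111110110010000111110101 → 0111111111010110010000111110101
Read data bits from positions 3,5,6,7,9,10,11,12,13,14,15,17,18,19,20,21,22,23,24,25,26,27,28,29,30,31: 11111101011010000111110101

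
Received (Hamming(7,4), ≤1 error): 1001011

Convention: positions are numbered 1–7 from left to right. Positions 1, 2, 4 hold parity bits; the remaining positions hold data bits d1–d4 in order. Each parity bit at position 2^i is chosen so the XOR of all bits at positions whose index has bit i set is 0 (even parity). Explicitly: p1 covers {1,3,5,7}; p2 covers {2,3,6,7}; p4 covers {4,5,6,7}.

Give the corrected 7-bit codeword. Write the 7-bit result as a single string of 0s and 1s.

s1 (pos 1,3,5,7): 1⊕0⊕0⊕1 = 0
s2 (pos 2,3,6,7): 0⊕0⊕1⊕1 = 0
s4 (pos 4,5,6,7): 1⊕0⊕1⊕1 = 1
Syndrome s4…s1 = 100 → error at position 4.
Flip position 4: 1001011 → 1000011

1000011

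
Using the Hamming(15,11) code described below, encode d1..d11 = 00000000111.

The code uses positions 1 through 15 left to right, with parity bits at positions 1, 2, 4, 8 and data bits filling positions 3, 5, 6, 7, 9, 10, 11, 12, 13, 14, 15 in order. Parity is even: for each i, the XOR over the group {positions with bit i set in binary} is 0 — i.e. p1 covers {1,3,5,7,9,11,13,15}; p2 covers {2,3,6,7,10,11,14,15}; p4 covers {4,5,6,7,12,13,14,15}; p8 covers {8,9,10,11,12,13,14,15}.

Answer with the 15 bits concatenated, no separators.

000100010000111

Place data at non-parity positions: p1 p2 0 p4 0 0 0 p8 0 0 0 0 1 1 1
p1 (pos 1,3,5,7,9,11,13,15): XOR of data positions = 0⊕0⊕0⊕0⊕0⊕1⊕1 = 0
p2 (pos 2,3,6,7,10,11,14,15): XOR of data positions = 0⊕0⊕0⊕0⊕0⊕1⊕1 = 0
p4 (pos 4,5,6,7,12,13,14,15): XOR of data positions = 0⊕0⊕0⊕0⊕1⊕1⊕1 = 1
p8 (pos 8,9,10,11,12,13,14,15): XOR of data positions = 0⊕0⊕0⊕0⊕1⊕1⊕1 = 1
Codeword: 000100010000111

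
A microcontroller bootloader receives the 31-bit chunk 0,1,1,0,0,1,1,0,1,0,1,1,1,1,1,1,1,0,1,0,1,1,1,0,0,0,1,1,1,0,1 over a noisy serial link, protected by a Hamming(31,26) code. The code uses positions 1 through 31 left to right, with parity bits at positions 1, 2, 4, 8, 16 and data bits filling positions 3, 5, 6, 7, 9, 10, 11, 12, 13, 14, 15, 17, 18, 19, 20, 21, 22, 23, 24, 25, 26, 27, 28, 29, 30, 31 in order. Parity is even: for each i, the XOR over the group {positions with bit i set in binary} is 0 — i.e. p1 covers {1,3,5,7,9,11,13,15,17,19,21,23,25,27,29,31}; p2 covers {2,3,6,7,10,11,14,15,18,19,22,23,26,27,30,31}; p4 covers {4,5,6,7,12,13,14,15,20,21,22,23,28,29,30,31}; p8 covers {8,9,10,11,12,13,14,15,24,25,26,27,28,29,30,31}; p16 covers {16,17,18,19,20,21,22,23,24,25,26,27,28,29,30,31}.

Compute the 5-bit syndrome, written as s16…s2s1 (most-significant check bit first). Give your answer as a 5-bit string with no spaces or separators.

00001

s1 (pos 1,3,5,7,9,11,13,15,17,19,21,23,25,27,29,31): 0⊕1⊕0⊕1⊕1⊕1⊕1⊕1⊕1⊕1⊕1⊕1⊕0⊕1⊕1⊕1 = 1
s2 (pos 2,3,6,7,10,11,14,15,18,19,22,23,26,27,30,31): 1⊕1⊕1⊕1⊕0⊕1⊕1⊕1⊕0⊕1⊕1⊕1⊕0⊕1⊕0⊕1 = 0
s4 (pos 4,5,6,7,12,13,14,15,20,21,22,23,28,29,30,31): 0⊕0⊕1⊕1⊕1⊕1⊕1⊕1⊕0⊕1⊕1⊕1⊕1⊕1⊕0⊕1 = 0
s8 (pos 8,9,10,11,12,13,14,15,24,25,26,27,28,29,30,31): 0⊕1⊕0⊕1⊕1⊕1⊕1⊕1⊕0⊕0⊕0⊕1⊕1⊕1⊕0⊕1 = 0
s16 (pos 16,17,18,19,20,21,22,23,24,25,26,27,28,29,30,31): 1⊕1⊕0⊕1⊕0⊕1⊕1⊕1⊕0⊕0⊕0⊕1⊕1⊕1⊕0⊕1 = 0
Syndrome s16…s1 = 00001 → error at position 1.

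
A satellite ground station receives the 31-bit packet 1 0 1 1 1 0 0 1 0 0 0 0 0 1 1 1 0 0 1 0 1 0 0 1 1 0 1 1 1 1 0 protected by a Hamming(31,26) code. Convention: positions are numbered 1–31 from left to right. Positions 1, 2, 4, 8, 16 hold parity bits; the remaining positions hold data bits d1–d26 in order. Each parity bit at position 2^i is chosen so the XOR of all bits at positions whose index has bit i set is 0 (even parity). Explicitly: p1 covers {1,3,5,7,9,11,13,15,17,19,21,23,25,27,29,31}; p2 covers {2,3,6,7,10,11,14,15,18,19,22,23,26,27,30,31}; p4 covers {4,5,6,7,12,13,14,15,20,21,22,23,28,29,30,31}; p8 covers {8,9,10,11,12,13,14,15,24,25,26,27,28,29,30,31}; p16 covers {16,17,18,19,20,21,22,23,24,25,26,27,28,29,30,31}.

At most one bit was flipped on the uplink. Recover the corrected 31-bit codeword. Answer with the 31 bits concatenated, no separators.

1011100100000111001010010011110

s1 (pos 1,3,5,7,9,11,13,15,17,19,21,23,25,27,29,31): 1⊕1⊕1⊕0⊕0⊕0⊕0⊕1⊕0⊕1⊕1⊕0⊕1⊕1⊕1⊕0 = 1
s2 (pos 2,3,6,7,10,11,14,15,18,19,22,23,26,27,30,31): 0⊕1⊕0⊕0⊕0⊕0⊕1⊕1⊕0⊕1⊕0⊕0⊕0⊕1⊕1⊕0 = 0
s4 (pos 4,5,6,7,12,13,14,15,20,21,22,23,28,29,30,31): 1⊕1⊕0⊕0⊕0⊕0⊕1⊕1⊕0⊕1⊕0⊕0⊕1⊕1⊕1⊕0 = 0
s8 (pos 8,9,10,11,12,13,14,15,24,25,26,27,28,29,30,31): 1⊕0⊕0⊕0⊕0⊕0⊕1⊕1⊕1⊕1⊕0⊕1⊕1⊕1⊕1⊕0 = 1
s16 (pos 16,17,18,19,20,21,22,23,24,25,26,27,28,29,30,31): 1⊕0⊕0⊕1⊕0⊕1⊕0⊕0⊕1⊕1⊕0⊕1⊕1⊕1⊕1⊕0 = 1
Syndrome s16…s1 = 11001 → error at position 25.
Flip position 25: 1011100100000111001010011011110 → 1011100100000111001010010011110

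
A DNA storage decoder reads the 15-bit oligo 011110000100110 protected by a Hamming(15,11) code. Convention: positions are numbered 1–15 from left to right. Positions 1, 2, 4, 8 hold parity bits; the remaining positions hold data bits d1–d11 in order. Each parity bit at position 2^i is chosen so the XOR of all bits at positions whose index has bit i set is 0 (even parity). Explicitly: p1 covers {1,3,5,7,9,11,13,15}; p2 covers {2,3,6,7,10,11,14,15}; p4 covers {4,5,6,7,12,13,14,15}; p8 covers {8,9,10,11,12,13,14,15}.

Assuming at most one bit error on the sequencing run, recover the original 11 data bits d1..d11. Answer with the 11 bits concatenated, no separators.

s1 (pos 1,3,5,7,9,11,13,15): 0⊕1⊕1⊕0⊕0⊕0⊕1⊕0 = 1
s2 (pos 2,3,6,7,10,11,14,15): 1⊕1⊕0⊕0⊕1⊕0⊕1⊕0 = 0
s4 (pos 4,5,6,7,12,13,14,15): 1⊕1⊕0⊕0⊕0⊕1⊕1⊕0 = 0
s8 (pos 8,9,10,11,12,13,14,15): 0⊕0⊕1⊕0⊕0⊕1⊕1⊕0 = 1
Syndrome s8…s1 = 1001 → error at position 9.
Flip position 9: 011110000100110 → 011110001100110
Read data bits from positions 3,5,6,7,9,10,11,12,13,14,15: 11001100110

11001100110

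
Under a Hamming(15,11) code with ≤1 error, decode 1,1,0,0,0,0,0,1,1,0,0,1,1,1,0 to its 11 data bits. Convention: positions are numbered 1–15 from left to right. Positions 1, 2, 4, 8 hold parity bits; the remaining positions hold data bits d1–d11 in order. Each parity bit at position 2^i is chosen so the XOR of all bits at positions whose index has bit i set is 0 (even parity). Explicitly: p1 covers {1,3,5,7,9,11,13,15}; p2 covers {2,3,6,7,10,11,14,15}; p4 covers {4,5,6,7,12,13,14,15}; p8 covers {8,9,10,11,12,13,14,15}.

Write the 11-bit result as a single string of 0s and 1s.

s1 (pos 1,3,5,7,9,11,13,15): 1⊕0⊕0⊕0⊕1⊕0⊕1⊕0 = 1
s2 (pos 2,3,6,7,10,11,14,15): 1⊕0⊕0⊕0⊕0⊕0⊕1⊕0 = 0
s4 (pos 4,5,6,7,12,13,14,15): 0⊕0⊕0⊕0⊕1⊕1⊕1⊕0 = 1
s8 (pos 8,9,10,11,12,13,14,15): 1⊕1⊕0⊕0⊕1⊕1⊕1⊕0 = 1
Syndrome s8…s1 = 1101 → error at position 13.
Flip position 13: 110000011001110 → 110000011001010
Read data bits from positions 3,5,6,7,9,10,11,12,13,14,15: 00001001010

00001001010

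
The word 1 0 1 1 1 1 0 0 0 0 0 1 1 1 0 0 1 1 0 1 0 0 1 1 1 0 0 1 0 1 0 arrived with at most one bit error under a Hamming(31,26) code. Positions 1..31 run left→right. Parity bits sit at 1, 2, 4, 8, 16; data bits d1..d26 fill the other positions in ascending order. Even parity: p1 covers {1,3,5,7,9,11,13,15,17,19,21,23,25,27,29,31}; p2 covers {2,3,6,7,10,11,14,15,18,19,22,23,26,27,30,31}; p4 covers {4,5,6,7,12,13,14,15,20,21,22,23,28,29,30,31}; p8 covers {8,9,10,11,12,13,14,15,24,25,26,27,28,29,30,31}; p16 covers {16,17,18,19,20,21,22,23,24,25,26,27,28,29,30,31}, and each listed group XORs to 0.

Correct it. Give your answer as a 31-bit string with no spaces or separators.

1011110010011100110100111001010

s1 (pos 1,3,5,7,9,11,13,15,17,19,21,23,25,27,29,31): 1⊕1⊕1⊕0⊕0⊕0⊕1⊕0⊕1⊕0⊕0⊕1⊕1⊕0⊕0⊕0 = 1
s2 (pos 2,3,6,7,10,11,14,15,18,19,22,23,26,27,30,31): 0⊕1⊕1⊕0⊕0⊕0⊕1⊕0⊕1⊕0⊕0⊕1⊕0⊕0⊕1⊕0 = 0
s4 (pos 4,5,6,7,12,13,14,15,20,21,22,23,28,29,30,31): 1⊕1⊕1⊕0⊕1⊕1⊕1⊕0⊕1⊕0⊕0⊕1⊕1⊕0⊕1⊕0 = 0
s8 (pos 8,9,10,11,12,13,14,15,24,25,26,27,28,29,30,31): 0⊕0⊕0⊕0⊕1⊕1⊕1⊕0⊕1⊕1⊕0⊕0⊕1⊕0⊕1⊕0 = 1
s16 (pos 16,17,18,19,20,21,22,23,24,25,26,27,28,29,30,31): 0⊕1⊕1⊕0⊕1⊕0⊕0⊕1⊕1⊕1⊕0⊕0⊕1⊕0⊕1⊕0 = 0
Syndrome s16…s1 = 01001 → error at position 9.
Flip position 9: 1011110000011100110100111001010 → 1011110010011100110100111001010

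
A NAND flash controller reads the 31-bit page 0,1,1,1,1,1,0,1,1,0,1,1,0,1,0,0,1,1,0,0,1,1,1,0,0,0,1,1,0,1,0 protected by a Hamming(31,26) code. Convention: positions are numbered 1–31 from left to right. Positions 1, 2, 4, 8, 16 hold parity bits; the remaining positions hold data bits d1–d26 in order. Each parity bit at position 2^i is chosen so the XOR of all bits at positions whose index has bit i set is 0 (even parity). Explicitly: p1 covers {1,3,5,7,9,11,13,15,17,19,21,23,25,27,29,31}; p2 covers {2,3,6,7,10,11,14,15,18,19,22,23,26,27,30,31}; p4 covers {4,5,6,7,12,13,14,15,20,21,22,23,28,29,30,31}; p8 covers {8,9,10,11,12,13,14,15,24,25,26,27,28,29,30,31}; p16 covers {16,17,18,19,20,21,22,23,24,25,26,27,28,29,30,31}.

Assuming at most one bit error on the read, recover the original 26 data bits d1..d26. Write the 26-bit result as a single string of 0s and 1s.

11101011010110011100011010

s1 (pos 1,3,5,7,9,11,13,15,17,19,21,23,25,27,29,31): 0⊕1⊕1⊕0⊕1⊕1⊕0⊕0⊕1⊕0⊕1⊕1⊕0⊕1⊕0⊕0 = 0
s2 (pos 2,3,6,7,10,11,14,15,18,19,22,23,26,27,30,31): 1⊕1⊕1⊕0⊕0⊕1⊕1⊕0⊕1⊕0⊕1⊕1⊕0⊕1⊕1⊕0 = 0
s4 (pos 4,5,6,7,12,13,14,15,20,21,22,23,28,29,30,31): 1⊕1⊕1⊕0⊕1⊕0⊕1⊕0⊕0⊕1⊕1⊕1⊕1⊕0⊕1⊕0 = 0
s8 (pos 8,9,10,11,12,13,14,15,24,25,26,27,28,29,30,31): 1⊕1⊕0⊕1⊕1⊕0⊕1⊕0⊕0⊕0⊕0⊕1⊕1⊕0⊕1⊕0 = 0
s16 (pos 16,17,18,19,20,21,22,23,24,25,26,27,28,29,30,31): 0⊕1⊕1⊕0⊕0⊕1⊕1⊕1⊕0⊕0⊕0⊕1⊕1⊕0⊕1⊕0 = 0
Syndrome s16…s1 = 00000 → no error.
Read data bits from positions 3,5,6,7,9,10,11,12,13,14,15,17,18,19,20,21,22,23,24,25,26,27,28,29,30,31: 11101011010110011100011010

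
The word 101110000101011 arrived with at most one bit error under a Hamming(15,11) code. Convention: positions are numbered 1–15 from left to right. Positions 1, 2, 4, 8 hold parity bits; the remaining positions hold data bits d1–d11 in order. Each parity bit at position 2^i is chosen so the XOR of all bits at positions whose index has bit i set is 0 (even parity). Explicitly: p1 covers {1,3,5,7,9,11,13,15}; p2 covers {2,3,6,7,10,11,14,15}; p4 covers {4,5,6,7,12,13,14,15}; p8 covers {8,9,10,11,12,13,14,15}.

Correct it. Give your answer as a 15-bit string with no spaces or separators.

s1 (pos 1,3,5,7,9,11,13,15): 1⊕1⊕1⊕0⊕0⊕0⊕0⊕1 = 0
s2 (pos 2,3,6,7,10,11,14,15): 0⊕1⊕0⊕0⊕1⊕0⊕1⊕1 = 0
s4 (pos 4,5,6,7,12,13,14,15): 1⊕1⊕0⊕0⊕1⊕0⊕1⊕1 = 1
s8 (pos 8,9,10,11,12,13,14,15): 0⊕0⊕1⊕0⊕1⊕0⊕1⊕1 = 0
Syndrome s8…s1 = 0100 → error at position 4.
Flip position 4: 101110000101011 → 101010000101011

101010000101011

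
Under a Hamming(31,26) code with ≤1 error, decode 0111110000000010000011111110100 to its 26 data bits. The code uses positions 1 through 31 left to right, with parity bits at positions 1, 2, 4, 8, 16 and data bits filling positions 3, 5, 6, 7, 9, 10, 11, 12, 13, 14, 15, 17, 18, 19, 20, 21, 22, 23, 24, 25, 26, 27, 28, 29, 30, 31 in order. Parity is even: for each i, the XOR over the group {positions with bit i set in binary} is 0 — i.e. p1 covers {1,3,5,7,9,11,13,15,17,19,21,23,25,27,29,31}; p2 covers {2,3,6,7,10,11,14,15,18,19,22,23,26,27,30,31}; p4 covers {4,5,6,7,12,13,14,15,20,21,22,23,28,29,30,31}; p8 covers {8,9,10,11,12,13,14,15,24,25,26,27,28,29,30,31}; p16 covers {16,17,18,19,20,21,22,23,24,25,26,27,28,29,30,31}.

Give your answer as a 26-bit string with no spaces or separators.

s1 (pos 1,3,5,7,9,11,13,15,17,19,21,23,25,27,29,31): 0⊕1⊕1⊕0⊕0⊕0⊕0⊕1⊕0⊕0⊕1⊕1⊕1⊕1⊕1⊕0 = 0
s2 (pos 2,3,6,7,10,11,14,15,18,19,22,23,26,27,30,31): 1⊕1⊕1⊕0⊕0⊕0⊕0⊕1⊕0⊕0⊕1⊕1⊕1⊕1⊕0⊕0 = 0
s4 (pos 4,5,6,7,12,13,14,15,20,21,22,23,28,29,30,31): 1⊕1⊕1⊕0⊕0⊕0⊕0⊕1⊕0⊕1⊕1⊕1⊕0⊕1⊕0⊕0 = 0
s8 (pos 8,9,10,11,12,13,14,15,24,25,26,27,28,29,30,31): 0⊕0⊕0⊕0⊕0⊕0⊕0⊕1⊕1⊕1⊕1⊕1⊕0⊕1⊕0⊕0 = 0
s16 (pos 16,17,18,19,20,21,22,23,24,25,26,27,28,29,30,31): 0⊕0⊕0⊕0⊕0⊕1⊕1⊕1⊕1⊕1⊕1⊕1⊕0⊕1⊕0⊕0 = 0
Syndrome s16…s1 = 00000 → no error.
Read data bits from positions 3,5,6,7,9,10,11,12,13,14,15,17,18,19,20,21,22,23,24,25,26,27,28,29,30,31: 11100000001000011111110100

11100000001000011111110100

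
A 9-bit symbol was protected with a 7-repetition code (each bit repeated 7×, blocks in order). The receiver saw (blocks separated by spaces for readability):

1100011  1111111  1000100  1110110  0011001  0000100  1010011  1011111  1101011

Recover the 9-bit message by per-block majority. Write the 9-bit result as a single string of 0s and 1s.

Block 1 (1100011): 4 ones → 1
Block 2 (1111111): 7 ones → 1
Block 3 (1000100): 2 ones → 0
Block 4 (1110110): 5 ones → 1
Block 5 (0011001): 3 ones → 0
Block 6 (0000100): 1 one → 0
Block 7 (1010011): 4 ones → 1
Block 8 (1011111): 6 ones → 1
Block 9 (1101011): 5 ones → 1

110100111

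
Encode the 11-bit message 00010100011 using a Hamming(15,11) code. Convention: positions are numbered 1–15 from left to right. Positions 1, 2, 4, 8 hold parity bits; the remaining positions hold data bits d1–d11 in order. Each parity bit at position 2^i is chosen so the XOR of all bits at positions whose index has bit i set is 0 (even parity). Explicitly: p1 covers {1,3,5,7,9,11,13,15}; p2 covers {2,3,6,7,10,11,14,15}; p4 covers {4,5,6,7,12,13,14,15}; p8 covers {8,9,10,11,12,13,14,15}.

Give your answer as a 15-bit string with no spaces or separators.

000100110100011

Place data at non-parity positions: p1 p2 0 p4 0 0 1 p8 0 1 0 0 0 1 1
p1 (pos 1,3,5,7,9,11,13,15): XOR of data positions = 0⊕0⊕1⊕0⊕0⊕0⊕1 = 0
p2 (pos 2,3,6,7,10,11,14,15): XOR of data positions = 0⊕0⊕1⊕1⊕0⊕1⊕1 = 0
p4 (pos 4,5,6,7,12,13,14,15): XOR of data positions = 0⊕0⊕1⊕0⊕0⊕1⊕1 = 1
p8 (pos 8,9,10,11,12,13,14,15): XOR of data positions = 0⊕1⊕0⊕0⊕0⊕1⊕1 = 1
Codeword: 000100110100011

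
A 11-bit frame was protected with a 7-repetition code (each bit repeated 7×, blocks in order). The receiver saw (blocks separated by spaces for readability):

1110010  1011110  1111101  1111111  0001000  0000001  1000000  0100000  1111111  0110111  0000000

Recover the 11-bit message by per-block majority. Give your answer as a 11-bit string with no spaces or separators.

11110000110

Block 1 (1110010): 4 ones → 1
Block 2 (1011110): 5 ones → 1
Block 3 (1111101): 6 ones → 1
Block 4 (1111111): 7 ones → 1
Block 5 (0001000): 1 one → 0
Block 6 (0000001): 1 one → 0
Block 7 (1000000): 1 one → 0
Block 8 (0100000): 1 one → 0
Block 9 (1111111): 7 ones → 1
Block 10 (0110111): 5 ones → 1
Block 11 (0000000): 0 ones → 0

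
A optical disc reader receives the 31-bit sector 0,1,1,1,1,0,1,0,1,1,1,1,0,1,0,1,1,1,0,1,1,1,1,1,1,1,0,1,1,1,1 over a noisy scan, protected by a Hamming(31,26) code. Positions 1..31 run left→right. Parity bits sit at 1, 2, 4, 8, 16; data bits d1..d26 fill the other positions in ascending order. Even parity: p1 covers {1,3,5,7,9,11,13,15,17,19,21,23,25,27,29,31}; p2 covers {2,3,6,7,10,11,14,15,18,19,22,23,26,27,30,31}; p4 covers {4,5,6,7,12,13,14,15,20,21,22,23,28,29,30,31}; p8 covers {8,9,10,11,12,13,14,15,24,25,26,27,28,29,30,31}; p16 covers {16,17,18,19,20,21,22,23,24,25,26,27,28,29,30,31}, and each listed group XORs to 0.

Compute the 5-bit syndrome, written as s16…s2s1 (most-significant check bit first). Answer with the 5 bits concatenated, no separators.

s1 (pos 1,3,5,7,9,11,13,15,17,19,21,23,25,27,29,31): 0⊕1⊕1⊕1⊕1⊕1⊕0⊕0⊕1⊕0⊕1⊕1⊕1⊕0⊕1⊕1 = 1
s2 (pos 2,3,6,7,10,11,14,15,18,19,22,23,26,27,30,31): 1⊕1⊕0⊕1⊕1⊕1⊕1⊕0⊕1⊕0⊕1⊕1⊕1⊕0⊕1⊕1 = 0
s4 (pos 4,5,6,7,12,13,14,15,20,21,22,23,28,29,30,31): 1⊕1⊕0⊕1⊕1⊕0⊕1⊕0⊕1⊕1⊕1⊕1⊕1⊕1⊕1⊕1 = 1
s8 (pos 8,9,10,11,12,13,14,15,24,25,26,27,28,29,30,31): 0⊕1⊕1⊕1⊕1⊕0⊕1⊕0⊕1⊕1⊕1⊕0⊕1⊕1⊕1⊕1 = 0
s16 (pos 16,17,18,19,20,21,22,23,24,25,26,27,28,29,30,31): 1⊕1⊕1⊕0⊕1⊕1⊕1⊕1⊕1⊕1⊕1⊕0⊕1⊕1⊕1⊕1 = 0
Syndrome s16…s1 = 00101 → error at position 5.

00101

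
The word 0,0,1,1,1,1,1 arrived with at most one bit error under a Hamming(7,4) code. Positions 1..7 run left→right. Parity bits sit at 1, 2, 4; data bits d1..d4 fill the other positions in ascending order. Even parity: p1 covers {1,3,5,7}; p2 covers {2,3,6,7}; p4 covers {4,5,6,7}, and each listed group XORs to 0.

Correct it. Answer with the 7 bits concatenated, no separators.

0001111

s1 (pos 1,3,5,7): 0⊕1⊕1⊕1 = 1
s2 (pos 2,3,6,7): 0⊕1⊕1⊕1 = 1
s4 (pos 4,5,6,7): 1⊕1⊕1⊕1 = 0
Syndrome s4…s1 = 011 → error at position 3.
Flip position 3: 0011111 → 0001111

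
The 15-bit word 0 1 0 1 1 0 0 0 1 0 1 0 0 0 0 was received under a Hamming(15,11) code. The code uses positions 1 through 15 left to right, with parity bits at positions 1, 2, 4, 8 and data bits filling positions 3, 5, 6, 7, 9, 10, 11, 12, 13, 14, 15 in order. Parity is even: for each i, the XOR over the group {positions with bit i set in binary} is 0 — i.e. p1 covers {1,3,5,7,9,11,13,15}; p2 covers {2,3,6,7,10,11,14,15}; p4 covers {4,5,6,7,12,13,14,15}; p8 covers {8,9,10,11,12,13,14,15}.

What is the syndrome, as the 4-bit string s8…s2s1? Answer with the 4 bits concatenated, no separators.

0001

s1 (pos 1,3,5,7,9,11,13,15): 0⊕0⊕1⊕0⊕1⊕1⊕0⊕0 = 1
s2 (pos 2,3,6,7,10,11,14,15): 1⊕0⊕0⊕0⊕0⊕1⊕0⊕0 = 0
s4 (pos 4,5,6,7,12,13,14,15): 1⊕1⊕0⊕0⊕0⊕0⊕0⊕0 = 0
s8 (pos 8,9,10,11,12,13,14,15): 0⊕1⊕0⊕1⊕0⊕0⊕0⊕0 = 0
Syndrome s8…s1 = 0001 → error at position 1.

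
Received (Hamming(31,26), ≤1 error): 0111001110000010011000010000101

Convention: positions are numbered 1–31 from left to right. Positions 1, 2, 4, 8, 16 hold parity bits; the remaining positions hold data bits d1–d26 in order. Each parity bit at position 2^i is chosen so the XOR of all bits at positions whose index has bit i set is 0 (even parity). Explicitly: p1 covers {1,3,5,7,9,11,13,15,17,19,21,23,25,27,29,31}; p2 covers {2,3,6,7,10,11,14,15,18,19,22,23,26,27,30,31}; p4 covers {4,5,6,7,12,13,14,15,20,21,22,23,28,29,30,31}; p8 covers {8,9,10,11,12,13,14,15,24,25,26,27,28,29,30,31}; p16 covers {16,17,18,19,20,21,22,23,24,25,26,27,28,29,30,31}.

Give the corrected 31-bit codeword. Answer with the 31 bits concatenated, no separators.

s1 (pos 1,3,5,7,9,11,13,15,17,19,21,23,25,27,29,31): 0⊕1⊕0⊕1⊕1⊕0⊕0⊕1⊕0⊕1⊕0⊕0⊕0⊕0⊕1⊕1 = 1
s2 (pos 2,3,6,7,10,11,14,15,18,19,22,23,26,27,30,31): 1⊕1⊕0⊕1⊕0⊕0⊕0⊕1⊕1⊕1⊕0⊕0⊕0⊕0⊕0⊕1 = 1
s4 (pos 4,5,6,7,12,13,14,15,20,21,22,23,28,29,30,31): 1⊕0⊕0⊕1⊕0⊕0⊕0⊕1⊕0⊕0⊕0⊕0⊕0⊕1⊕0⊕1 = 1
s8 (pos 8,9,10,11,12,13,14,15,24,25,26,27,28,29,30,31): 1⊕1⊕0⊕0⊕0⊕0⊕0⊕1⊕1⊕0⊕0⊕0⊕0⊕1⊕0⊕1 = 0
s16 (pos 16,17,18,19,20,21,22,23,24,25,26,27,28,29,30,31): 0⊕0⊕1⊕1⊕0⊕0⊕0⊕0⊕1⊕0⊕0⊕0⊕0⊕1⊕0⊕1 = 1
Syndrome s16…s1 = 10111 → error at position 23.
Flip position 23: 0111001110000010011000010000101 → 0111001110000010011000110000101

0111001110000010011000110000101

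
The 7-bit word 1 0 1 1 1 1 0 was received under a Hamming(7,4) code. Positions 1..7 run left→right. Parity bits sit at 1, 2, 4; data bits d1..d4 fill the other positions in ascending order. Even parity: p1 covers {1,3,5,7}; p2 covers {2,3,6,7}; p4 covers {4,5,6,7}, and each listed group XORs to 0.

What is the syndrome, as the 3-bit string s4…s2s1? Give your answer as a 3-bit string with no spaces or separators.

s1 (pos 1,3,5,7): 1⊕1⊕1⊕0 = 1
s2 (pos 2,3,6,7): 0⊕1⊕1⊕0 = 0
s4 (pos 4,5,6,7): 1⊕1⊕1⊕0 = 1
Syndrome s4…s1 = 101 → error at position 5.

101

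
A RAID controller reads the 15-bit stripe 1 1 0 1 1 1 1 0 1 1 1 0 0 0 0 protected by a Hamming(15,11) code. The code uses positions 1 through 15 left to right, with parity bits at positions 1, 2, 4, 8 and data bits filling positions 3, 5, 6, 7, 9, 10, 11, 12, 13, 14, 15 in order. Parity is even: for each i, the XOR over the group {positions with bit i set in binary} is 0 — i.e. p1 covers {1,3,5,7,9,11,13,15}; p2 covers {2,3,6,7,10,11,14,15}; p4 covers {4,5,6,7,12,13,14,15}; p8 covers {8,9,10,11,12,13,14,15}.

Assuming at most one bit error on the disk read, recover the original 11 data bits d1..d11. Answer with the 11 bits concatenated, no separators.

01111100000

s1 (pos 1,3,5,7,9,11,13,15): 1⊕0⊕1⊕1⊕1⊕1⊕0⊕0 = 1
s2 (pos 2,3,6,7,10,11,14,15): 1⊕0⊕1⊕1⊕1⊕1⊕0⊕0 = 1
s4 (pos 4,5,6,7,12,13,14,15): 1⊕1⊕1⊕1⊕0⊕0⊕0⊕0 = 0
s8 (pos 8,9,10,11,12,13,14,15): 0⊕1⊕1⊕1⊕0⊕0⊕0⊕0 = 1
Syndrome s8…s1 = 1011 → error at position 11.
Flip position 11: 110111101110000 → 110111101100000
Read data bits from positions 3,5,6,7,9,10,11,12,13,14,15: 01111100000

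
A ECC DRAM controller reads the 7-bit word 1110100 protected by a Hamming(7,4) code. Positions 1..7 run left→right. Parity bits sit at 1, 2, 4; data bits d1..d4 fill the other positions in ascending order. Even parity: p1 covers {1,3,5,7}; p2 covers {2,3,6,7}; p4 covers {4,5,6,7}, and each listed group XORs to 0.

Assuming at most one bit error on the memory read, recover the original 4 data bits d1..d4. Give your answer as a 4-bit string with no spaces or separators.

1000

s1 (pos 1,3,5,7): 1⊕1⊕1⊕0 = 1
s2 (pos 2,3,6,7): 1⊕1⊕0⊕0 = 0
s4 (pos 4,5,6,7): 0⊕1⊕0⊕0 = 1
Syndrome s4…s1 = 101 → error at position 5.
Flip position 5: 1110100 → 1110000
Read data bits from positions 3,5,6,7: 1000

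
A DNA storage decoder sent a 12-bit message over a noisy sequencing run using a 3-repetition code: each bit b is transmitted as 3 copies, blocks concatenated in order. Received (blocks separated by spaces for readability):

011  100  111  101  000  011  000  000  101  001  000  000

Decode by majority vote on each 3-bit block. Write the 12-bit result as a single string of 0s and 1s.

Block 1 (011): 2 ones → 1
Block 2 (100): 1 one → 0
Block 3 (111): 3 ones → 1
Block 4 (101): 2 ones → 1
Block 5 (000): 0 ones → 0
Block 6 (011): 2 ones → 1
Block 7 (000): 0 ones → 0
Block 8 (000): 0 ones → 0
Block 9 (101): 2 ones → 1
Block 10 (001): 1 one → 0
Block 11 (000): 0 ones → 0
Block 12 (000): 0 ones → 0

101101001000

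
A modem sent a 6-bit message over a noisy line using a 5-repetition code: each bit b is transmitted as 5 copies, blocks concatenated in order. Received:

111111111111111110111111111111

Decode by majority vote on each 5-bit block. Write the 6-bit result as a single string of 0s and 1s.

111111

Block 1 (11111): 5 ones → 1
Block 2 (11111): 5 ones → 1
Block 3 (11111): 5 ones → 1
Block 4 (11011): 4 ones → 1
Block 5 (11111): 5 ones → 1
Block 6 (11111): 5 ones → 1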